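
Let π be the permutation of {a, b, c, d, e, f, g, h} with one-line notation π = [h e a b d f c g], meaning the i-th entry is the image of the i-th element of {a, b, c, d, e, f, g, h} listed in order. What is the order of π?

12

Writing π as disjoint cycles, the cycle lengths are 4, 3, 1.
The order is lcm(4, 3) = 12.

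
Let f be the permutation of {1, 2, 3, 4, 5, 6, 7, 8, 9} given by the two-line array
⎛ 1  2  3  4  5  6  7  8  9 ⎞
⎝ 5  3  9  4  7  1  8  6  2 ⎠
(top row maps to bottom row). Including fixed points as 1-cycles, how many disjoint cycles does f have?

The cycle decomposition is (1, 5, 7, 8, 6)(2, 3, 9)(4), which has 3 cycles (counting 1-cycles).

3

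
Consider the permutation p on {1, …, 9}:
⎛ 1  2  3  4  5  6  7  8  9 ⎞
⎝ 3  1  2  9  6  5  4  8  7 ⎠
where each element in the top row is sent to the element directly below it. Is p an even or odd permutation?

In disjoint-cycle form the cycle lengths are 3, 3, 2, 1.
A cycle is odd iff its length is even; p has 1 even-length cycle, so sgn(p) = (−1)^1 and p is odd.

odd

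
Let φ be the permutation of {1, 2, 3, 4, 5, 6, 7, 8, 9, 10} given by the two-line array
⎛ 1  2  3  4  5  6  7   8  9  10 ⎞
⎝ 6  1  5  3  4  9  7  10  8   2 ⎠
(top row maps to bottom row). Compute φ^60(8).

8

Tracing 8 → 10 → … returns to 8 after 6 steps, so 8 lies in a 6-cycle (1 6 9 8 10 2).
On a 6-cycle, φ^6 is the identity, so φ^60 = φ^0 there (60 ≡ 0 mod 6).
So φ^60(8) = 8.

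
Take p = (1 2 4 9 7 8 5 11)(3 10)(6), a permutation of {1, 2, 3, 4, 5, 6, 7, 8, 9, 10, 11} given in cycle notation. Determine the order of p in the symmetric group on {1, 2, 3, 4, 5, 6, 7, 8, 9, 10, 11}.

8

The disjoint cycles have lengths 8, 2, 1.
The order is lcm(8, 2) = 8.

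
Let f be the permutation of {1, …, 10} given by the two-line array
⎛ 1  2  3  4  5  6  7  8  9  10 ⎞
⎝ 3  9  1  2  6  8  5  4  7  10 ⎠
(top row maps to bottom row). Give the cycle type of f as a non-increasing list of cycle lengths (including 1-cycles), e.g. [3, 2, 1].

[7, 2, 1]

The disjoint cycles are (1 3)(2 9 7 5 6 8 4)(10), with lengths 7, 2, 1 in non-increasing order.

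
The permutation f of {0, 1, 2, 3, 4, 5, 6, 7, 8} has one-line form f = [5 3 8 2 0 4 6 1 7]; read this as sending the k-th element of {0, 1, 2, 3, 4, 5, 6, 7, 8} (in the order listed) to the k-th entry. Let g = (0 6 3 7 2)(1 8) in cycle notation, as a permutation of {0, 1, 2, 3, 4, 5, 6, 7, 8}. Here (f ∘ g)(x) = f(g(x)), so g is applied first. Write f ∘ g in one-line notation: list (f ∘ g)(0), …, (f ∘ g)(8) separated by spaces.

For each element, apply g then f: 0 → 6 → 6; 1 → 8 → 7; 2 → 0 → 5; 3 → 7 → 1; 4 → 4 → 0; 5 → 5 → 4; 6 → 3 → 2; 7 → 2 → 8; 8 → 1 → 3.
Collecting the images, f ∘ g = [6 7 5 1 0 4 2 8 3].

6 7 5 1 0 4 2 8 3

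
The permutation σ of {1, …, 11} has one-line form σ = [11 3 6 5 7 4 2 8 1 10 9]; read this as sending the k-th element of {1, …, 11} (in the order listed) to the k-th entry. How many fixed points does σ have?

2

The fixed points (elements with σ(x) = x) are {8, 10}, so there are 2.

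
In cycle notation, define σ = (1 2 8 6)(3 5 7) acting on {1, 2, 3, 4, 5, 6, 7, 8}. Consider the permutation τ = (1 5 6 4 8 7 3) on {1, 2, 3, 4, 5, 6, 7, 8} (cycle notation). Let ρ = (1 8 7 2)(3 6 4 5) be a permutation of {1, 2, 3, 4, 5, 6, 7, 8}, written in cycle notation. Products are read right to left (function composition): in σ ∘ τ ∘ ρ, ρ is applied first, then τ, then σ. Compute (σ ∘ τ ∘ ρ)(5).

2

Apply the permutations in order: ρ(5) = 3, then τ(3) = 1, then σ(1) = 2. So (σ ∘ τ ∘ ρ)(5) = 2.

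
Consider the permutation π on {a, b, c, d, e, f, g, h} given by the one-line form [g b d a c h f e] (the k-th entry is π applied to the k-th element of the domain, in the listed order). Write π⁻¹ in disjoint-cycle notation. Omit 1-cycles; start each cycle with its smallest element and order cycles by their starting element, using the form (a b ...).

The cycle decomposition of π is (a g f h e c d).
Reversing each cycle (and rotating so the smallest element leads) gives π⁻¹ = (a d c e h f g).

(a d c e h f g)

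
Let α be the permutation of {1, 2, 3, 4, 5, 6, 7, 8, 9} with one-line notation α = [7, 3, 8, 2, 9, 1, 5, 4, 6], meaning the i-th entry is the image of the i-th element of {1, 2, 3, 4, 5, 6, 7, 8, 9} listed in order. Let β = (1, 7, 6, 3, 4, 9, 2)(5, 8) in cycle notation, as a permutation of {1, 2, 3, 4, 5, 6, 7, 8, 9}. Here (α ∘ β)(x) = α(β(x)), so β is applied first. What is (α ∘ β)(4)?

(α ∘ β)(4) = α(β(4)). β(4) = 9, then α(9) = 6. So (α ∘ β)(4) = 6.

6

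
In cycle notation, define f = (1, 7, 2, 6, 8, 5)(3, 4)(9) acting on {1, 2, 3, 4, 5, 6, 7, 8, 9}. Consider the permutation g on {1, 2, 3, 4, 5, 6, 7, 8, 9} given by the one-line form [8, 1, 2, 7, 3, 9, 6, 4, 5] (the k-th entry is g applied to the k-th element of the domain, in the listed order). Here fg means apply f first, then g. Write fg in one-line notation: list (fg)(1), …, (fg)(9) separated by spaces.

(fg)(x) = g(f(x)). Computing each image: g(f(1)) = g(7) = 6, g(f(2)) = g(6) = 9, g(f(3)) = g(4) = 7, g(f(4)) = g(3) = 2, g(f(5)) = g(1) = 8, g(f(6)) = g(8) = 4, g(f(7)) = g(2) = 1, g(f(8)) = g(5) = 3, g(f(9)) = g(9) = 5.
Hence fg = [6 9 7 2 8 4 1 3 5].

6 9 7 2 8 4 1 3 5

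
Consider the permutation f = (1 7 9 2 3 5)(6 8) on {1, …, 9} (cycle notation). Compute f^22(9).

1

9 lies in the 6-cycle (1 7 9 2 3 5).
Powers repeat with period 6 on this cycle, and 22 mod 6 = 4, so f^22(9) = f^4(9).
Advancing 4 steps from 9: 9 → 2 → 3 → 5 → 1.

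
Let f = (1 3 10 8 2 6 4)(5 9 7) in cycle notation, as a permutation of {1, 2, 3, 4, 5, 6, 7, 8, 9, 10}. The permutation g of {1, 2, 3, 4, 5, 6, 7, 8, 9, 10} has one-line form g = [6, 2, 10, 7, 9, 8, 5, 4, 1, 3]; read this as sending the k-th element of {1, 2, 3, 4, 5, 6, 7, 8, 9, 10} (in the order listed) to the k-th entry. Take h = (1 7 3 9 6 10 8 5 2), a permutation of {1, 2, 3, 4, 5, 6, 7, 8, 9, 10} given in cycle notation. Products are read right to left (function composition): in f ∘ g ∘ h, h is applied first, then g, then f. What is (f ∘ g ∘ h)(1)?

9

Chase 1: h(1) = 7; g(7) = 5; f(5) = 9. Hence (f ∘ g ∘ h)(1) = 9.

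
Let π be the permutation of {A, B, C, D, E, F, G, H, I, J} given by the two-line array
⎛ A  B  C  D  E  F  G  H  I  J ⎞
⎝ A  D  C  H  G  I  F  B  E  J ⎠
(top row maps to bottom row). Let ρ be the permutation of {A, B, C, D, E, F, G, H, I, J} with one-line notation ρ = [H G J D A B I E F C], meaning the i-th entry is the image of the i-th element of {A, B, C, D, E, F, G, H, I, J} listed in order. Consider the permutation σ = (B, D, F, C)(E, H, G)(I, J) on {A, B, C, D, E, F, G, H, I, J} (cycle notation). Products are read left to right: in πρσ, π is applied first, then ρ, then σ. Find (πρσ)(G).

D

Apply the permutations in order: π(G) = F, then ρ(F) = B, then σ(B) = D. So (πρσ)(G) = D.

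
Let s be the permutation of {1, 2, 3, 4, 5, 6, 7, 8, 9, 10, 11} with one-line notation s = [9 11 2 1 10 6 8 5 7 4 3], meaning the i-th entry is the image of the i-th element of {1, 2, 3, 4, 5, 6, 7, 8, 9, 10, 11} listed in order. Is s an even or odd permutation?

even

In disjoint-cycle form the cycle lengths are 7, 3, 1.
A cycle of length ℓ contributes ℓ−1 transpositions, so s is a product of 6 + 2 = 8 transpositions — even.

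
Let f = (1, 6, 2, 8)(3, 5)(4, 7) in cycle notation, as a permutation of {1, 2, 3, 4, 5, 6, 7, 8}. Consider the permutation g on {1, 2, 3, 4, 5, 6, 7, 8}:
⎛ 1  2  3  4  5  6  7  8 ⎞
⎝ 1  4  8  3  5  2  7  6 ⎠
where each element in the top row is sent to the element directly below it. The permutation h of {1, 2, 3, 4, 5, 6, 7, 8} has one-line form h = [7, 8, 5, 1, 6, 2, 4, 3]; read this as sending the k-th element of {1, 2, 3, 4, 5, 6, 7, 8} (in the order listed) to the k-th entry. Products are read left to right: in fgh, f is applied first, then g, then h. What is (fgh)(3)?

Apply the permutations in order: f(3) = 5, then g(5) = 5, then h(5) = 6. So (fgh)(3) = 6.

6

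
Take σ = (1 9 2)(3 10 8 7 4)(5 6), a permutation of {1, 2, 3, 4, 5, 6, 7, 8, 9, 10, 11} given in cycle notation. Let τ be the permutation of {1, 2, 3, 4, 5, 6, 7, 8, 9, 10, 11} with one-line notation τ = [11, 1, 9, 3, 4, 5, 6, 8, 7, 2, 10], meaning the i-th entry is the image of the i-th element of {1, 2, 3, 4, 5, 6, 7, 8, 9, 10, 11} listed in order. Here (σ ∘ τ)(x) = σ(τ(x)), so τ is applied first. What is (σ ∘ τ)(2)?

First apply τ: τ(2) = 1, then σ(1) = 9. Thus (σ ∘ τ)(2) = 9.

9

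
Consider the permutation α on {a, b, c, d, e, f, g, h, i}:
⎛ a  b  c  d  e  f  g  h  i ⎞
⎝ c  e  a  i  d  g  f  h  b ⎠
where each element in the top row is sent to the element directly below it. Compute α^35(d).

Tracing d → i → … returns to d after 4 steps, so d lies in a 4-cycle (b e d i).
On a 4-cycle, α^4 is the identity, so α^35 = α^3 there (35 ≡ 3 mod 4).
Advancing 3 steps from d: d → i → b → e.

e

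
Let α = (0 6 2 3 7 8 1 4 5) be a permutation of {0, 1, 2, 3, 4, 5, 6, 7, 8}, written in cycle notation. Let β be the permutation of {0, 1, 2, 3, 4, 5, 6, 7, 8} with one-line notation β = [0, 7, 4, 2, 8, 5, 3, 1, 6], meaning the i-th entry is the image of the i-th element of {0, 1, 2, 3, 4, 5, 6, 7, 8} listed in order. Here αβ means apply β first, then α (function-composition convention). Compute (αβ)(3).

(αβ)(3) = α(β(3)). β(3) = 2, then α(2) = 3. So (αβ)(3) = 3.

3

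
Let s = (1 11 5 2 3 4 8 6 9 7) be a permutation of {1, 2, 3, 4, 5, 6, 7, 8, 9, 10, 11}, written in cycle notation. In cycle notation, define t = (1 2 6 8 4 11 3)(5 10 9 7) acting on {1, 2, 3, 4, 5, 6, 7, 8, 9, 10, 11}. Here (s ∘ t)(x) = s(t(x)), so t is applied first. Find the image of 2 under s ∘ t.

9

First apply t: t(2) = 6, then s(6) = 9. Thus (s ∘ t)(2) = 9.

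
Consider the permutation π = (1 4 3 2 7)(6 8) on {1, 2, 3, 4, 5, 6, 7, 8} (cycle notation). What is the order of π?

The cycle type of π is (5, 2, 1).
The order of π is the least common multiple of its cycle lengths: lcm(5, 2) = 10.

10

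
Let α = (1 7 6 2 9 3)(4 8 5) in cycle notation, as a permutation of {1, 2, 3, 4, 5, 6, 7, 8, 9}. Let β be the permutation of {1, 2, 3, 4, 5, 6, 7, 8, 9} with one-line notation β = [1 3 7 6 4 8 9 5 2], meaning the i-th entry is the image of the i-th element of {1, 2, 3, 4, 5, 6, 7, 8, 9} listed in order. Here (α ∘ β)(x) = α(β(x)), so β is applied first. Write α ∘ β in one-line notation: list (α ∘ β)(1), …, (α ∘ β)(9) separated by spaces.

7 1 6 2 8 5 3 4 9

(α ∘ β)(x) = α(β(x)). Computing each image: α(β(1)) = α(1) = 7, α(β(2)) = α(3) = 1, α(β(3)) = α(7) = 6, α(β(4)) = α(6) = 2, α(β(5)) = α(4) = 8, α(β(6)) = α(8) = 5, α(β(7)) = α(9) = 3, α(β(8)) = α(5) = 4, α(β(9)) = α(2) = 9.
Hence α ∘ β = [7 1 6 2 8 5 3 4 9].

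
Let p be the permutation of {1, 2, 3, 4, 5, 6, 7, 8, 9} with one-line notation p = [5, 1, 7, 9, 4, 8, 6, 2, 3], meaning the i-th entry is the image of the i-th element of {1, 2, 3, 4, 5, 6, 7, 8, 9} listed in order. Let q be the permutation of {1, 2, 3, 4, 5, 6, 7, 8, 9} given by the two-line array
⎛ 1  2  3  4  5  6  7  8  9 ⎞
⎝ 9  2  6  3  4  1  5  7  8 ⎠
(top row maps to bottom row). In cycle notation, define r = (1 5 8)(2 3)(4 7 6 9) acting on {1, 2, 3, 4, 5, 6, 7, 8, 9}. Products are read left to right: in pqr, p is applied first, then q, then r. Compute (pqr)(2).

4

Chase 2: p(2) = 1; q(1) = 9; r(9) = 4. Hence (pqr)(2) = 4.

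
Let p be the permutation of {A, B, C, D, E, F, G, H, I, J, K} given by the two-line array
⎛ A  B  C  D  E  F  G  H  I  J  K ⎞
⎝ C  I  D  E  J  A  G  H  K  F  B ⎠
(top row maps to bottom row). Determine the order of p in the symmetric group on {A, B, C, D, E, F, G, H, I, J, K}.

The disjoint-cycle form of p has cycle lengths 6, 3, 1, 1.
Since disjoint cycles commute, ord(p) = lcm(6, 3) = 6.

6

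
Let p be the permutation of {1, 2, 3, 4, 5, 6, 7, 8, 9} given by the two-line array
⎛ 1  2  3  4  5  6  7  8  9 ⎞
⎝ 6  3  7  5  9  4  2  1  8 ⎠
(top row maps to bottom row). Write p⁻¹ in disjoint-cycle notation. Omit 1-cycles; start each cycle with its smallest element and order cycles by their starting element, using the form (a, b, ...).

(1, 8, 9, 5, 4, 6)(2, 7, 3)

First write p in disjoint cycles: (1, 6, 4, 5, 9, 8)(2, 3, 7).
The inverse reverses every cycle; in canonical form, p⁻¹ = (1, 8, 9, 5, 4, 6)(2, 7, 3).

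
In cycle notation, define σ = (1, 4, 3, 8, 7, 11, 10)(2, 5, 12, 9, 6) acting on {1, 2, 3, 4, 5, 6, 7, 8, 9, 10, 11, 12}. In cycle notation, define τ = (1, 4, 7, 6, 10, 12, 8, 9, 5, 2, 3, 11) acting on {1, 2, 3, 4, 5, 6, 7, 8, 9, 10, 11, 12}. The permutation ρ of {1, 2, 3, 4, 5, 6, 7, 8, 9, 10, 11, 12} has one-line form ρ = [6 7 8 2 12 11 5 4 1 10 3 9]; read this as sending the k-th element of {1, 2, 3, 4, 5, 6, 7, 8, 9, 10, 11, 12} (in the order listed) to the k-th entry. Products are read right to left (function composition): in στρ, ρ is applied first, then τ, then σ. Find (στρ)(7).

5

Chase 7: ρ(7) = 5; τ(5) = 2; σ(2) = 5. Hence (στρ)(7) = 5.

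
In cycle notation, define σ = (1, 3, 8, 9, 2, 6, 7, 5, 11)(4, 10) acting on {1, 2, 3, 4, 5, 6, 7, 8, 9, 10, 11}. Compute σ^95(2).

1

2 lies in the 9-cycle (1, 3, 8, 9, 2, 6, 7, 5, 11).
Powers repeat with period 9 on this cycle, and 95 mod 9 = 5, so σ^95(2) = σ^5(2).
Advancing 5 steps from 2: 2 → 6 → 7 → 5 → 11 → 1.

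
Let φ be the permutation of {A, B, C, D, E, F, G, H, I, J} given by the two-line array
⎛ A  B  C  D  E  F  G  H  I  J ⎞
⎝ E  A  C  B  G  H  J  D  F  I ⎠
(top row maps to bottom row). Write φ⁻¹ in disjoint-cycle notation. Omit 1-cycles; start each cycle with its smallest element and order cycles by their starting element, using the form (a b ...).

First write φ in disjoint cycles: (A E G J I F H D B).
The inverse reverses every cycle; in canonical form, φ⁻¹ = (A B D H F I J G E).

(A B D H F I J G E)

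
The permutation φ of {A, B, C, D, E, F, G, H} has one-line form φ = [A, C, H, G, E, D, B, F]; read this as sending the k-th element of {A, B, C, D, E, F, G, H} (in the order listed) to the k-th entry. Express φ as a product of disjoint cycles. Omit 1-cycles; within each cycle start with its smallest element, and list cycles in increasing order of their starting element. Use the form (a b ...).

(B C H F D G)

Iterating φ from B gives B → C → H → F → D → G → B; that is the 6-cycle (B C H F D G).
Repeating from the next unused element and collecting all non-trivial cycles gives (B C H F D G).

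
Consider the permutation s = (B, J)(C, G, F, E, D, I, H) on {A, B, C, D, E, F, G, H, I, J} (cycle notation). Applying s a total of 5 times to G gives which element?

H

G lies in the 7-cycle (C, G, F, E, D, I, H).
Advancing 5 steps from G: G → F → E → D → I → H.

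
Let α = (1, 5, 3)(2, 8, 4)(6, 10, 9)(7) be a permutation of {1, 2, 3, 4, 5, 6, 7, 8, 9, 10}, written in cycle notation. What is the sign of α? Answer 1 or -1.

The cycle lengths are 3, 3, 3, 1.
A cycle of length ℓ contributes ℓ−1 transpositions, so α is a product of 2 + 2 + 2 = 6 transpositions — even.

1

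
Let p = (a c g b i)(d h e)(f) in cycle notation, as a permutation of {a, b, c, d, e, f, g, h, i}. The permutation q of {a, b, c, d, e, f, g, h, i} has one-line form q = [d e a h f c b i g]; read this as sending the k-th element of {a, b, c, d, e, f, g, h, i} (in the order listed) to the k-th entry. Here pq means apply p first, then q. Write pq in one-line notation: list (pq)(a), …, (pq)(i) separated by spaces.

a g b i h c e f d

(pq)(x) = q(p(x)). Computing each image: q(p(a)) = q(c) = a, q(p(b)) = q(i) = g, q(p(c)) = q(g) = b, q(p(d)) = q(h) = i, q(p(e)) = q(d) = h, q(p(f)) = q(f) = c, q(p(g)) = q(b) = e, q(p(h)) = q(e) = f, q(p(i)) = q(a) = d.
Hence pq = [a g b i h c e f d].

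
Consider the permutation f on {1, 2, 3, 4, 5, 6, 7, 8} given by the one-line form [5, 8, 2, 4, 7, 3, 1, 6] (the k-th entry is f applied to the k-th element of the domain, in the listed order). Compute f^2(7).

Tracing 7 → 1 → … returns to 7 after 3 steps, so 7 lies in a 3-cycle (1 5 7).
Stepping 2 places around the cycle: 7 → 1 → 5.

5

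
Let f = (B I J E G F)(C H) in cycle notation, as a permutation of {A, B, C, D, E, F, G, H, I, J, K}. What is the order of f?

6

The disjoint cycles have lengths 6, 2, 1, 1, 1.
Since disjoint cycles commute, ord(f) = lcm(6, 2) = 6.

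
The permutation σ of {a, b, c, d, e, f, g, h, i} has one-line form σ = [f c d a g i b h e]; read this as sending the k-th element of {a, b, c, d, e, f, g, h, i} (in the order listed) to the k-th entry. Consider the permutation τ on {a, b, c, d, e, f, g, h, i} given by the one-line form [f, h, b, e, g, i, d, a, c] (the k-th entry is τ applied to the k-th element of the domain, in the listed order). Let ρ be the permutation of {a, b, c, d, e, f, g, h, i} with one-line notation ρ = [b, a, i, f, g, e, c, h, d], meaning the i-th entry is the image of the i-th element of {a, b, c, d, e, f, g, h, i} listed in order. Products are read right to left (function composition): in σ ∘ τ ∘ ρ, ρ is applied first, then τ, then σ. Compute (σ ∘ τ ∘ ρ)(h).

Chase h: ρ(h) = h; τ(h) = a; σ(a) = f. Hence (σ ∘ τ ∘ ρ)(h) = f.

f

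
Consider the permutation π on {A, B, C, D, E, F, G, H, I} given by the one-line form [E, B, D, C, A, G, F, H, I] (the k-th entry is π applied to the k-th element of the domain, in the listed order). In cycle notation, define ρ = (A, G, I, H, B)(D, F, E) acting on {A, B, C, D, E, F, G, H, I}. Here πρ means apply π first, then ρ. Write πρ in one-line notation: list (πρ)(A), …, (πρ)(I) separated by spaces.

(πρ)(x) = ρ(π(x)). Computing each image: ρ(π(A)) = ρ(E) = D, ρ(π(B)) = ρ(B) = A, ρ(π(C)) = ρ(D) = F, ρ(π(D)) = ρ(C) = C, ρ(π(E)) = ρ(A) = G, ρ(π(F)) = ρ(G) = I, ρ(π(G)) = ρ(F) = E, ρ(π(H)) = ρ(H) = B, ρ(π(I)) = ρ(I) = H.
Hence πρ = [D A F C G I E B H].

D A F C G I E B H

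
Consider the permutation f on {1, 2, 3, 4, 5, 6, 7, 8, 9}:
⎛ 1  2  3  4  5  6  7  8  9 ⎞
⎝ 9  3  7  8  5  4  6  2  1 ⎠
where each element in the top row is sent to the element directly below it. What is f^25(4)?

8

Tracing 4 → 8 → … returns to 4 after 6 steps, so 4 lies in a 6-cycle (2, 3, 7, 6, 4, 8).
Since the cycle has length 6, f^25 acts on it the same as f^1 (25 mod 6 = 1).
Advancing 1 step from 4: 4 → 8.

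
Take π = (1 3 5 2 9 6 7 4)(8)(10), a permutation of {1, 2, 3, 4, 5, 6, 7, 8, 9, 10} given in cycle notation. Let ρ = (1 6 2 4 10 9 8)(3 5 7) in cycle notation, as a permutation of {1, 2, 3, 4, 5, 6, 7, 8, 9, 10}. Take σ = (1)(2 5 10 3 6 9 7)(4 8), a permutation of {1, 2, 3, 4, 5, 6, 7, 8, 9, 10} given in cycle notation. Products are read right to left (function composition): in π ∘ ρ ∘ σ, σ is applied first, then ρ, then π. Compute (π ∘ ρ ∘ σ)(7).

Chase 7: σ(7) = 2; ρ(2) = 4; π(4) = 1. Hence (π ∘ ρ ∘ σ)(7) = 1.

1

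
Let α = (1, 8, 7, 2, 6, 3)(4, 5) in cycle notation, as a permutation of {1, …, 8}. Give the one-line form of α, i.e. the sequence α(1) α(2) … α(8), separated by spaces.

8 6 1 5 4 3 2 7

Each element maps to the next entry in its cycle (wrapping to the front): 1↦8, 2↦6, 3↦1, 4↦5, 5↦4, 6↦3, 7↦2, 8↦7.
So the one-line form is 8 6 1 5 4 3 2 7.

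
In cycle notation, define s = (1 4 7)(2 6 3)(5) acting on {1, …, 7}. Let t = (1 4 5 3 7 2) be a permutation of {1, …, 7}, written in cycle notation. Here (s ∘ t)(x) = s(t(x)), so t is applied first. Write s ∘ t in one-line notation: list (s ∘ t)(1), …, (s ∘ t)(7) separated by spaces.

Chase each element through t then s: 1 → 4 → 7; 2 → 1 → 4; 3 → 7 → 1; 4 → 5 → 5; 5 → 3 → 2; 6 → 6 → 3; 7 → 2 → 6.
So s ∘ t in one-line form is 7 4 1 5 2 3 6.

7 4 1 5 2 3 6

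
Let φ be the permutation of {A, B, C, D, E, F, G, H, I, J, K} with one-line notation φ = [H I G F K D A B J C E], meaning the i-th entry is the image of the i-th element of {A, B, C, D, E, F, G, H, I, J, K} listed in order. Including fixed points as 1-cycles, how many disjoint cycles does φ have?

3

The cycle decomposition is (A, H, B, I, J, C, G)(D, F)(E, K), which has 3 cycles (counting 1-cycles).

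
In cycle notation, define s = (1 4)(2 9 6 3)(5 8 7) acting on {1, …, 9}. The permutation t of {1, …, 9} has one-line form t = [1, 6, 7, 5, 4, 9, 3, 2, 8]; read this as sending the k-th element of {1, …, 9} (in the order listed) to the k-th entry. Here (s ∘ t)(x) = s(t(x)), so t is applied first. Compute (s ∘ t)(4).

8

t(4) = 5, then s(5) = 8; composing gives (s ∘ t)(4) = 8.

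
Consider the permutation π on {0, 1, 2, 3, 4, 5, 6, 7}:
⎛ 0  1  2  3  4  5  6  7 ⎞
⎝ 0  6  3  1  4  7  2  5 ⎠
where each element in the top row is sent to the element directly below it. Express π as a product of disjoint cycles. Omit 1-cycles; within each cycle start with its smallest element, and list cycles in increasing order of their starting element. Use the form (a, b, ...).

Start at 1 and follow images: 1 → 6 → 2 → 3 → 1, giving the cycle (1, 6, 2, 3).
Continuing from each remaining unvisited element yields (1, 6, 2, 3)(5, 7).

(1, 6, 2, 3)(5, 7)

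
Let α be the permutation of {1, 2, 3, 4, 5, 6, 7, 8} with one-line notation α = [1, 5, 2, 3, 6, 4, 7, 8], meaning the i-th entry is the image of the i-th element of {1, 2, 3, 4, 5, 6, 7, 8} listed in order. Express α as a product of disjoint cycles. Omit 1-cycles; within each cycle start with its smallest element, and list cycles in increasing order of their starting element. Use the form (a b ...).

(2 5 6 4 3)

Start at 2 and follow images: 2 → 5 → 6 → 4 → 3 → 2, giving the cycle (2 5 6 4 3).
Continuing from each remaining unvisited element yields (2 5 6 4 3).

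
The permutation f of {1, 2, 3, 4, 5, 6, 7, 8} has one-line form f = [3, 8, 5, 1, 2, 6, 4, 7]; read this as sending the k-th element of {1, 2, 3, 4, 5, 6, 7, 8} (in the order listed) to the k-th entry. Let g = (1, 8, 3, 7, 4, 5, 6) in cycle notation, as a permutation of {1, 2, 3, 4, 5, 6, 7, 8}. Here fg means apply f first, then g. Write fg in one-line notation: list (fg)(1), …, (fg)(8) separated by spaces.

7 3 6 8 2 1 5 4

Chase each element through f then g: 1 → 3 → 7; 2 → 8 → 3; 3 → 5 → 6; 4 → 1 → 8; 5 → 2 → 2; 6 → 6 → 1; 7 → 4 → 5; 8 → 7 → 4.
Collecting the images, fg = [7 3 6 8 2 1 5 4].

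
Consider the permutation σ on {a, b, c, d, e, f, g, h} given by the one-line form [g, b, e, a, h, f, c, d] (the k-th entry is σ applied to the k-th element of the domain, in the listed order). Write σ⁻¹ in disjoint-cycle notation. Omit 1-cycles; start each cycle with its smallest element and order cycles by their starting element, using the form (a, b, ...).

First write σ in disjoint cycles: (a, g, c, e, h, d).
Reversing each cycle (and rotating so the smallest element leads) gives σ⁻¹ = (a, d, h, e, c, g).

(a, d, h, e, c, g)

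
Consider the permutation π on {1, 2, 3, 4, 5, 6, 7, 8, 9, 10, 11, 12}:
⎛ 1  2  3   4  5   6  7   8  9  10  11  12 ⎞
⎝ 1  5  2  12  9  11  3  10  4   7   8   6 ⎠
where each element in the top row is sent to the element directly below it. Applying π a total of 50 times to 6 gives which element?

2

Tracing 6 → 11 → … returns to 6 after 11 steps, so 6 lies in an 11-cycle (2, 5, 9, 4, 12, 6, 11, 8, 10, 7, 3).
On an 11-cycle, π^11 is the identity, so π^50 = π^6 there (50 ≡ 6 mod 11).
Stepping 6 places around the cycle: 6 → 11 → 8 → 10 → 7 → 3 → 2.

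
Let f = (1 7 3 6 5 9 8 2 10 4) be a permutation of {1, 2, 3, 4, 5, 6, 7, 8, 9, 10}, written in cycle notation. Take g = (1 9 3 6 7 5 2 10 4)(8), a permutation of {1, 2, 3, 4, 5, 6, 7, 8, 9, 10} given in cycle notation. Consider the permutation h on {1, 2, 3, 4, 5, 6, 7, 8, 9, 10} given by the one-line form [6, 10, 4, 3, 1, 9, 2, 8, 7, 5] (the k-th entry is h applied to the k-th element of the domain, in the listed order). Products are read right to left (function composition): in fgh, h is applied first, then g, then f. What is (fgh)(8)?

Apply the permutations in order: h(8) = 8, then g(8) = 8, then f(8) = 2. So (fgh)(8) = 2.

2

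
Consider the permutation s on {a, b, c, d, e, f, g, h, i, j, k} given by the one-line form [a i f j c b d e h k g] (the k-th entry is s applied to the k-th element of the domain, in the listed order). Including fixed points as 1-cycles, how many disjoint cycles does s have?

The cycle decomposition is (a)(b, i, h, e, c, f)(d, j, k, g), which has 3 cycles (counting 1-cycles).

3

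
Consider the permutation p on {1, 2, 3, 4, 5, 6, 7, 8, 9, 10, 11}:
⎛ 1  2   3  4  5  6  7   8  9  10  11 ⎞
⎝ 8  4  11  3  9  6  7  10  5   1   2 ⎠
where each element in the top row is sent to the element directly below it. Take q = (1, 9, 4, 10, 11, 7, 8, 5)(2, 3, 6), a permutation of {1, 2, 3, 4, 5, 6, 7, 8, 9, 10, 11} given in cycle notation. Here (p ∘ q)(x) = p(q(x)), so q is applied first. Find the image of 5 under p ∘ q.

(p ∘ q)(5) = p(q(5)). q(5) = 1, then p(1) = 8. So (p ∘ q)(5) = 8.

8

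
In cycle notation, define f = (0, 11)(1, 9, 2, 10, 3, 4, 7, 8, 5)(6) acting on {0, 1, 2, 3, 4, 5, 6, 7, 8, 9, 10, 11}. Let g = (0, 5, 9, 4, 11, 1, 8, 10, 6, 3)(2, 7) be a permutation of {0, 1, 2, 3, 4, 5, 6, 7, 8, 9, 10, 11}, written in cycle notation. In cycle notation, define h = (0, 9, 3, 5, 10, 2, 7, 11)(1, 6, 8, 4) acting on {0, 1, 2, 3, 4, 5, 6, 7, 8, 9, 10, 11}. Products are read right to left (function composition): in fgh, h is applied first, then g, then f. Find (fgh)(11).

Apply the permutations in order: h(11) = 0, then g(0) = 5, then f(5) = 1. So (fgh)(11) = 1.

1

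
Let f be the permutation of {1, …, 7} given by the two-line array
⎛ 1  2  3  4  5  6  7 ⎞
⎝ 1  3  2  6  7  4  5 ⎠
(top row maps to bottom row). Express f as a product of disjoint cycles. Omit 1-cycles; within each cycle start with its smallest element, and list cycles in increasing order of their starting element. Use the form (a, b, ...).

From 2: 2 → 3 → 2, closing the cycle (2, 3).
Continuing from each remaining unvisited element yields (2, 3)(4, 6)(5, 7).

(2, 3)(4, 6)(5, 7)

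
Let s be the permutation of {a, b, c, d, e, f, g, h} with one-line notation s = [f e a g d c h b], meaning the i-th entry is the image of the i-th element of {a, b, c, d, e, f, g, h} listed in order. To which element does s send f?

c

f is element number 6 of the domain, and entry number 6 of the one-line form is c, so s(f) = c.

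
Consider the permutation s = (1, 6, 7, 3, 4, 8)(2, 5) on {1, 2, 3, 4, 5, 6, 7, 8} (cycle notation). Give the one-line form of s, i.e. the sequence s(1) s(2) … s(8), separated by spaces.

Each element maps to the next entry in its cycle (wrapping to the front): 1→6, 2→5, 3→4, 4→8, 5→2, 6→7, 7→3, 8→1.
So the one-line form is 6 5 4 8 2 7 3 1.

6 5 4 8 2 7 3 1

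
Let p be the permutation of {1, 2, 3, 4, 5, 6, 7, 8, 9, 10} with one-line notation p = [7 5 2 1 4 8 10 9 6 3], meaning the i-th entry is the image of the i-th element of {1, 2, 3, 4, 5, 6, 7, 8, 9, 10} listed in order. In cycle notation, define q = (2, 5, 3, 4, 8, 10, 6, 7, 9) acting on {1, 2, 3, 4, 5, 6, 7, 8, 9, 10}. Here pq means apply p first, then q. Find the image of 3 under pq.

p(3) = 2, then q(2) = 5; composing gives (pq)(3) = 5.

5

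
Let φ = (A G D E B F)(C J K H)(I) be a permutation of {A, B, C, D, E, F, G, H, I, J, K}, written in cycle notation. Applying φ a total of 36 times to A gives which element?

A

A lies in the 6-cycle (A G D E B F).
On a 6-cycle, φ^6 is the identity, so φ^36 = φ^0 there (36 ≡ 0 mod 6).
So φ^36(A) = A.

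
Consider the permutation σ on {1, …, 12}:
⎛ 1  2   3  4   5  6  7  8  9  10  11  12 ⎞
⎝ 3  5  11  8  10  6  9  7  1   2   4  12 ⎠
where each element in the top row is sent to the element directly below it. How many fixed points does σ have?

The fixed points (elements with σ(x) = x) are {6, 12}, so there are 2.

2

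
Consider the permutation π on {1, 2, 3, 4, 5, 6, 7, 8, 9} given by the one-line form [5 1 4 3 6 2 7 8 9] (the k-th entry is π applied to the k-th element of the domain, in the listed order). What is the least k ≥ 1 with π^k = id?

The disjoint-cycle form of π has cycle lengths 4, 2, 1, 1, 1.
The order of π is the least common multiple of its cycle lengths: lcm(4, 2) = 4.

4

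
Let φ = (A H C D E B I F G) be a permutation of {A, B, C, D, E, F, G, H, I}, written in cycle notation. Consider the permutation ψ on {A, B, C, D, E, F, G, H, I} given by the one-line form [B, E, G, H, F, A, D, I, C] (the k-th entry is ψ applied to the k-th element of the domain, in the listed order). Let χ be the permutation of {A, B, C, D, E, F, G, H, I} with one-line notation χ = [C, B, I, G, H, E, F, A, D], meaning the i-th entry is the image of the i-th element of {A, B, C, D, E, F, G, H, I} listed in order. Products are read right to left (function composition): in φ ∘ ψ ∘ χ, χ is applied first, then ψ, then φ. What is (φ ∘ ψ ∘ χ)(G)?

Apply the permutations in order: χ(G) = F, then ψ(F) = A, then φ(A) = H. So (φ ∘ ψ ∘ χ)(G) = H.

H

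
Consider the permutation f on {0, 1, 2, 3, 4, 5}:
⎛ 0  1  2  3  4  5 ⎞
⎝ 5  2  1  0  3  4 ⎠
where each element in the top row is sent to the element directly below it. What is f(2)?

1

The entry below 2 in the array is 1, so f(2) = 1.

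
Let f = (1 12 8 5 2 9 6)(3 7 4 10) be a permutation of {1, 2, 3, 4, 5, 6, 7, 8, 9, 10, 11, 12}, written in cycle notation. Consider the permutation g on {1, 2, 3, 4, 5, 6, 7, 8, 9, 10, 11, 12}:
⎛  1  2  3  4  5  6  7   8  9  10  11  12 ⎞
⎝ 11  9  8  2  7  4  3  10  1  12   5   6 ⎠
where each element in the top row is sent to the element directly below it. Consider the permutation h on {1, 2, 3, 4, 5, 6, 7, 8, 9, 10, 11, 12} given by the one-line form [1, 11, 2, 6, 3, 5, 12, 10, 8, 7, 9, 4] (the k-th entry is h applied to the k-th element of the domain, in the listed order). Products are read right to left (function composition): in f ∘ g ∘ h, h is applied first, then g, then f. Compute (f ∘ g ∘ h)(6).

Apply the permutations in order: h(6) = 5, then g(5) = 7, then f(7) = 4. So (f ∘ g ∘ h)(6) = 4.

4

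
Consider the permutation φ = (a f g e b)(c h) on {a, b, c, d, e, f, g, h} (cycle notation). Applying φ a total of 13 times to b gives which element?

b lies in the 5-cycle (a f g e b).
Powers repeat with period 5 on this cycle, and 13 mod 5 = 3, so φ^13(b) = φ^3(b).
Advancing 3 steps from b: b → a → f → g.

g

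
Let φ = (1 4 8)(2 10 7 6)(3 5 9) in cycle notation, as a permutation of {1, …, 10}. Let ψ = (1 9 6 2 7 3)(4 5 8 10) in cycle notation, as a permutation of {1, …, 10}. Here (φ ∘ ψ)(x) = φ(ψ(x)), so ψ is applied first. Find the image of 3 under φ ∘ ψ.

4

(φ ∘ ψ)(3) = φ(ψ(3)). ψ(3) = 1, then φ(1) = 4. So (φ ∘ ψ)(3) = 4.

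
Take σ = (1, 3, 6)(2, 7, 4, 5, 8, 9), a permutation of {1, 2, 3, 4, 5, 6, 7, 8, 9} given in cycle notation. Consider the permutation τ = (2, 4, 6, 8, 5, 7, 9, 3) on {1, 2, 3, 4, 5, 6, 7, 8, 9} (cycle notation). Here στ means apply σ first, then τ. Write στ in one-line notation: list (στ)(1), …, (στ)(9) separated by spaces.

2 9 8 7 5 1 6 3 4

For each element, apply σ then τ: 1 → 3 → 2; 2 → 7 → 9; 3 → 6 → 8; 4 → 5 → 7; 5 → 8 → 5; 6 → 1 → 1; 7 → 4 → 6; 8 → 9 → 3; 9 → 2 → 4.
So στ in one-line form is 2 9 8 7 5 1 6 3 4.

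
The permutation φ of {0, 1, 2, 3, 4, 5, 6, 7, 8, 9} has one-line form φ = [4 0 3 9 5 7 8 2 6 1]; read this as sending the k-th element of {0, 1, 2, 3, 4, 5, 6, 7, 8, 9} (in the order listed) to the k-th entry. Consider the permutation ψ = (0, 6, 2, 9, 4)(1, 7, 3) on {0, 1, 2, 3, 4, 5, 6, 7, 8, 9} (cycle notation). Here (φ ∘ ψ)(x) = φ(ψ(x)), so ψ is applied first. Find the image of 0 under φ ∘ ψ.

8

First apply ψ: ψ(0) = 6, then φ(6) = 8. Thus (φ ∘ ψ)(0) = 8.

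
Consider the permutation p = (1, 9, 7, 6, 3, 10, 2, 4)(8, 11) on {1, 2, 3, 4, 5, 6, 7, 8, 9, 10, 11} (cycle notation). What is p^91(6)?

6 lies in the 8-cycle (1, 9, 7, 6, 3, 10, 2, 4).
Powers repeat with period 8 on this cycle, and 91 mod 8 = 3, so p^91(6) = p^3(6).
Stepping 3 places around the cycle: 6 → 3 → 10 → 2.

2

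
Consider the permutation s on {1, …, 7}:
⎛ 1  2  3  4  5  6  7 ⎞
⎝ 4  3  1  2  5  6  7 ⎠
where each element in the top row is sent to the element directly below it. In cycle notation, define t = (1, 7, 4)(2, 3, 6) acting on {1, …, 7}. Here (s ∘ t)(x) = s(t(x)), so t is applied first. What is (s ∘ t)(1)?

7

First apply t: t(1) = 7, then s(7) = 7. Thus (s ∘ t)(1) = 7.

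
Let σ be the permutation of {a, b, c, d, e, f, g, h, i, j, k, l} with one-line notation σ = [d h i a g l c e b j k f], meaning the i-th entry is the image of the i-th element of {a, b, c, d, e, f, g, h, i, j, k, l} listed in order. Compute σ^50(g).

Tracing g → c → … returns to g after 6 steps, so g lies in a 6-cycle (b, h, e, g, c, i).
Powers repeat with period 6 on this cycle, and 50 mod 6 = 2, so σ^50(g) = σ^2(g).
Advancing 2 steps from g: g → c → i.

i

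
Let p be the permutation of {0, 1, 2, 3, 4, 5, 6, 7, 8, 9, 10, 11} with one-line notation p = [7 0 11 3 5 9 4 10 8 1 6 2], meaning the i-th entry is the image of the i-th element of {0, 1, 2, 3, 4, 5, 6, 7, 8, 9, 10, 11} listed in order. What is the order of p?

8

Writing p as disjoint cycles, the cycle lengths are 8, 2, 1, 1.
The order is lcm(8, 2) = 8.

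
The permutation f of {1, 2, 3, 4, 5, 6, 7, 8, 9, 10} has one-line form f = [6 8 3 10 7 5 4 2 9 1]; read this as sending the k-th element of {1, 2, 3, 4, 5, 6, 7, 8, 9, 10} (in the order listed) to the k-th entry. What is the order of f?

6

Decomposing into disjoint cycles gives cycle lengths 6, 2, 1, 1.
Since disjoint cycles commute, ord(f) = lcm(6, 2) = 6.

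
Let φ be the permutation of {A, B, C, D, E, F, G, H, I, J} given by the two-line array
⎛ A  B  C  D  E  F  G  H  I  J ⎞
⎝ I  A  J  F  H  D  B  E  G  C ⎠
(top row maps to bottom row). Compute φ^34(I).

Tracing I → G → … returns to I after 4 steps, so I lies in a 4-cycle (A, I, G, B).
Powers repeat with period 4 on this cycle, and 34 mod 4 = 2, so φ^34(I) = φ^2(I).
Stepping 2 places around the cycle: I → G → B.

B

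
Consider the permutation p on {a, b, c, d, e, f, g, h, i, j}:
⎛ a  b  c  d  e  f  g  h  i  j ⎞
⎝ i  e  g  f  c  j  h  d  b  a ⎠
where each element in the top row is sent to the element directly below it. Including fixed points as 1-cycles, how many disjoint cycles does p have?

The cycle decomposition is (a i b e c g h d f j), which has 1 cycle (counting 1-cycles).

1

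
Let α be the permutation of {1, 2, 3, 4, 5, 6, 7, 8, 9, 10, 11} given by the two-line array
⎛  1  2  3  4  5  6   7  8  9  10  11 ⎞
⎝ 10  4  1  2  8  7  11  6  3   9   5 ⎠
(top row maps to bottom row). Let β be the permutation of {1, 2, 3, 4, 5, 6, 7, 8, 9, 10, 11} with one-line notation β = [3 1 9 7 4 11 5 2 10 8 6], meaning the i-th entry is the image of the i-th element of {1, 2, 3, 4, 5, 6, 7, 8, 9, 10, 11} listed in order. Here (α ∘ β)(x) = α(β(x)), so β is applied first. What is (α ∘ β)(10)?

(α ∘ β)(10) = α(β(10)). β(10) = 8, then α(8) = 6. So (α ∘ β)(10) = 6.

6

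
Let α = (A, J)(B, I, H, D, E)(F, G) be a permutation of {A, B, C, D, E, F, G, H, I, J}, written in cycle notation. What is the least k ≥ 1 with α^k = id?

10

The disjoint cycles have lengths 5, 2, 2, 1.
The order of α is the least common multiple of its cycle lengths: lcm(5, 2, 2) = 10.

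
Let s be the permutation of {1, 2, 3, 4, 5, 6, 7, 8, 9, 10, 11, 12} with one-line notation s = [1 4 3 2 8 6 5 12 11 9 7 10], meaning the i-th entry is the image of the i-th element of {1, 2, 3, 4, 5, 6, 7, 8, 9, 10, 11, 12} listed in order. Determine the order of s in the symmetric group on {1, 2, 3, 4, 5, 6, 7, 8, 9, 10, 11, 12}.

The disjoint-cycle form of s has cycle lengths 7, 2, 1, 1, 1.
The order is lcm(7, 2) = 14.

14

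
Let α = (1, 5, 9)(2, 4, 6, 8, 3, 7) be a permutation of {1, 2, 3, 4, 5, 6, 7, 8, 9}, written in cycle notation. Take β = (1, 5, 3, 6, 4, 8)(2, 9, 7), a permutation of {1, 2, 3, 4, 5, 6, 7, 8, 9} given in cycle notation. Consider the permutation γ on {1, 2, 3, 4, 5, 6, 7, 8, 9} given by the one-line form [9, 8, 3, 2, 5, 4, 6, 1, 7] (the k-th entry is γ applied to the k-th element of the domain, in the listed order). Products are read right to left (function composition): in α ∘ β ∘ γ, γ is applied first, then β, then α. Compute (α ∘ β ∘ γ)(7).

6

Chase 7: γ(7) = 6; β(6) = 4; α(4) = 6. Hence (α ∘ β ∘ γ)(7) = 6.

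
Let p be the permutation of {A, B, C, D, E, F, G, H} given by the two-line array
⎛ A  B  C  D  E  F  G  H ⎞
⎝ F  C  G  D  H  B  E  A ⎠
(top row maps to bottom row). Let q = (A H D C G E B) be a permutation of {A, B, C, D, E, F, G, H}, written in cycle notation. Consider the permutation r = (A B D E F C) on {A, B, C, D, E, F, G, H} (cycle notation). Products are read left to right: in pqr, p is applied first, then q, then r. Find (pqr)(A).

C

(pqr)(A) = r(q(p(A))). p(A) = F, then q(F) = F, then r(F) = C, so the result is C.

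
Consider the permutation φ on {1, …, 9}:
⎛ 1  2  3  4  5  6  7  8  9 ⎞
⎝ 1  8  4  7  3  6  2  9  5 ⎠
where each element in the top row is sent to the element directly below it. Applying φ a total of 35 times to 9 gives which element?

9

Tracing 9 → 5 → … returns to 9 after 7 steps, so 9 lies in a 7-cycle (2 8 9 5 3 4 7).
Since the cycle has length 7, φ^35 acts on it the same as φ^0 (35 mod 7 = 0).
So φ^35(9) = 9.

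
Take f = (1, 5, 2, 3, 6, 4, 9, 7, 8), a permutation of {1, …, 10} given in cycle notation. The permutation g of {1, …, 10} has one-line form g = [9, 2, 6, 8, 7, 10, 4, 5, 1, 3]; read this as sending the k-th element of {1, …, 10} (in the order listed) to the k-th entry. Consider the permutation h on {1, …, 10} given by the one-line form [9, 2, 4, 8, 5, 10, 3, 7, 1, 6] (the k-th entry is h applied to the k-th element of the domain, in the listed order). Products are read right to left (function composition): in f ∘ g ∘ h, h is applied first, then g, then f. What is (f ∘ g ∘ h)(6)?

Apply the permutations in order: h(6) = 10, then g(10) = 3, then f(3) = 6. So (f ∘ g ∘ h)(6) = 6.

6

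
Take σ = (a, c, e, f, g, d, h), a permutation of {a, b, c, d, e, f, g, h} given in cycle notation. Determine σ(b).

b does not appear in any cycle of σ, so it is a fixed point: σ(b) = b.

b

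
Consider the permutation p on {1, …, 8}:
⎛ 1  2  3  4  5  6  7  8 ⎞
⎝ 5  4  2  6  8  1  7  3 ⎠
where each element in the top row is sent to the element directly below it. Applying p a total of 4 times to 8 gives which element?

6

Tracing 8 → 3 → … returns to 8 after 7 steps, so 8 lies in a 7-cycle (1 5 8 3 2 4 6).
Stepping 4 places around the cycle: 8 → 3 → 2 → 4 → 6.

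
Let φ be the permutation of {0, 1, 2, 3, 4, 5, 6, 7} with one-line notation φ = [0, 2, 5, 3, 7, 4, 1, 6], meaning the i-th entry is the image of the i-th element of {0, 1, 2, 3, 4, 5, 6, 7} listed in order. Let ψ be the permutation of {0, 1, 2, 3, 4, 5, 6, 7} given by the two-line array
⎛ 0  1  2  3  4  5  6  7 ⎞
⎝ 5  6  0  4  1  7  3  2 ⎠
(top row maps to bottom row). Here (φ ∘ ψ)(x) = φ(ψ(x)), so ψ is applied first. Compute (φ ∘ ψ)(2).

0

ψ(2) = 0, then φ(0) = 0; composing gives (φ ∘ ψ)(2) = 0.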